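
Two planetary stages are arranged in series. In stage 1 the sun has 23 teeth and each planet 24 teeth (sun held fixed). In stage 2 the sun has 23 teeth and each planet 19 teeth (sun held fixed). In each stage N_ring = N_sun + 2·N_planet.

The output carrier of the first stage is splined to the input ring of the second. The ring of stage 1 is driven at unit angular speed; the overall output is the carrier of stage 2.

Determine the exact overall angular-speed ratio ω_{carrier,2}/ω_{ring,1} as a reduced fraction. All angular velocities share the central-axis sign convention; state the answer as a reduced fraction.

4331/7896

Stage 1: N_ring = 23 + 2·24 = 71
Stage 1: 23(ω_s−ω_c) = −71(ω_r−ω_c),  ω_s=0, ω_r=1
Stage 1: 23(0−ω_c) = −71(1−ω_c)  ⇒  94ω_c = 71  ⇒  ω_c = 71/94
  ⇒ ω_c¹/ω_r¹ = 71/94
Stage 2: N_ring = 23 + 2·19 = 61
Stage 2: 23(ω_s−ω_c) = −61(ω_r−ω_c),  ω_s=0, ω_r=1
Stage 2: 23(0−ω_c) = −61(1−ω_c)  ⇒  84ω_c = 61  ⇒  ω_c = 61/84
  ⇒ ω_c²/ω_r² = 61/84
Coupling ω_r² = ω_c¹ ⇒ overall = 71/94 × 61/84 = 4331/7896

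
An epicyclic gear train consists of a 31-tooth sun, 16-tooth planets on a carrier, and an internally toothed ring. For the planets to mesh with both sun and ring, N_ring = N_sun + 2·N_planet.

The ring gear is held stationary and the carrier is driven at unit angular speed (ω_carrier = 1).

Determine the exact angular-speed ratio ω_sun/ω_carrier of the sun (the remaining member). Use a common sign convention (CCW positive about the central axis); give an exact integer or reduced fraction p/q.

94/31

N_ring = 31 + 2·16 = 63
31(ω_s−ω_c) = −63(ω_r−ω_c),  ω_r=0, ω_c=1
ω_s = 1 − (63/31)(0−1) = 94/31
ω_s/ω_c = 94/31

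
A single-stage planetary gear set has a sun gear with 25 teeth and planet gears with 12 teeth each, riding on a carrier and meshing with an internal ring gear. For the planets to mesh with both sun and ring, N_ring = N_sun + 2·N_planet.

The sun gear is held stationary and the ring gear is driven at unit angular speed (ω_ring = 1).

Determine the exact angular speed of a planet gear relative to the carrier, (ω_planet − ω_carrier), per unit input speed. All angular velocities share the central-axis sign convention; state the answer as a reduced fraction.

1225/888

N_ring = 25 + 2·12 = 49
25(ω_s−ω_c) = −49(ω_r−ω_c),  ω_s=0, ω_r=1
25(0−ω_c) = −49(1−ω_c)  ⇒  74ω_c = 49  ⇒  ω_c = 49/74
sun–planet: 25·(0−49/74) = −12·(ω_p−ω_c)  ⇒  ω_p−ω_c = −(25/12)·(-49/74) = 1225/888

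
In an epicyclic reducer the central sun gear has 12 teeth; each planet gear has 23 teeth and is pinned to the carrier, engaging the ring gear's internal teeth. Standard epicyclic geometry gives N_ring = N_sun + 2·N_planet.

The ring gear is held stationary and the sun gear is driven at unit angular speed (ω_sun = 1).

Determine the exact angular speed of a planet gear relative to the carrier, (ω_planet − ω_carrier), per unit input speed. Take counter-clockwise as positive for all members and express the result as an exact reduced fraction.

-348/805

N_ring = 12 + 2·23 = 58
12(ω_s−ω_c) = −58(ω_r−ω_c),  ω_r=0, ω_s=1
12(1−ω_c) = −58(0−ω_c)  ⇒  70ω_c = 12  ⇒  ω_c = 6/35
sun–planet: 12·(1−6/35) = −23·(ω_p−ω_c)  ⇒  ω_p−ω_c = −(12/23)·(29/35) = -348/805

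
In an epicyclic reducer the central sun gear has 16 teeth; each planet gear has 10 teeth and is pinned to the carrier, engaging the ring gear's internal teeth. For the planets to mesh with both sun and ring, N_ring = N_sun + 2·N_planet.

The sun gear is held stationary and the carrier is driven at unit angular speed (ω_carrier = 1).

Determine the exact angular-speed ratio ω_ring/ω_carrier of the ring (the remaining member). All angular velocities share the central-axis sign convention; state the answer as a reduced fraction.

13/9

N_ring = 16 + 2·10 = 36
16(ω_s−ω_c) = −36(ω_r−ω_c),  ω_s=0, ω_c=1
ω_r = 1 − (16/36)(0−1) = 13/9
ω_r/ω_c = 13/9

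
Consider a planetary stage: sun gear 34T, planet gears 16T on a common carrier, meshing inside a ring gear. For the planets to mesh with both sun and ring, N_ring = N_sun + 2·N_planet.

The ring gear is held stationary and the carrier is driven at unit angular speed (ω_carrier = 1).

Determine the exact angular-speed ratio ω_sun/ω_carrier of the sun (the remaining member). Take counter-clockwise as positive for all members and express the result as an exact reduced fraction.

N_ring = 34 + 2·16 = 66
34(ω_s−ω_c) = −66(ω_r−ω_c),  ω_r=0, ω_c=1
ω_s = 1 − (66/34)(0−1) = 50/17
ω_s/ω_c = 50/17

50/17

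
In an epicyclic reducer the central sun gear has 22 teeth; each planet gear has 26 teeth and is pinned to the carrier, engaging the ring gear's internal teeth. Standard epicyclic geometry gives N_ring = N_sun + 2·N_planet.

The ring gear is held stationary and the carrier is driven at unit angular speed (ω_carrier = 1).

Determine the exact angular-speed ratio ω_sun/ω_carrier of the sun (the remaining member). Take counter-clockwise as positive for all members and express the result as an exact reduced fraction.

48/11

N_ring = 22 + 2·26 = 74
22(ω_s−ω_c) = −74(ω_r−ω_c),  ω_r=0, ω_c=1
ω_s = 1 − (74/22)(0−1) = 48/11
ω_s/ω_c = 48/11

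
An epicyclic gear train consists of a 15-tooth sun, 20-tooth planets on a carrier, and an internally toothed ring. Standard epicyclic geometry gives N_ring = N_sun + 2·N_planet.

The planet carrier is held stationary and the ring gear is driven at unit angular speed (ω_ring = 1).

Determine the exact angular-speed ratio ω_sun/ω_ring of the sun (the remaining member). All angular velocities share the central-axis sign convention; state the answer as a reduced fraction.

N_ring = 15 + 2·20 = 55
15(ω_s−ω_c) = −55(ω_r−ω_c),  ω_c=0, ω_r=1
ω_s = 0 − (55/15)(1−0) = -11/3
ω_s/ω_r = -11/3

-11/3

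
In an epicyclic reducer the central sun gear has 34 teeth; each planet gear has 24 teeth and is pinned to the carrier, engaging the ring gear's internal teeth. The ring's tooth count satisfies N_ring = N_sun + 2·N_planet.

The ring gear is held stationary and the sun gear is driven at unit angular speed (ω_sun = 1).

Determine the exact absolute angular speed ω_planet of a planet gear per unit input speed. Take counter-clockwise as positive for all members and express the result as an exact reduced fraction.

-17/24

N_ring = 34 + 2·24 = 82
34(ω_s−ω_c) = −82(ω_r−ω_c),  ω_r=0, ω_s=1
34(1−ω_c) = −82(0−ω_c)  ⇒  116ω_c = 34  ⇒  ω_c = 17/58
sun–planet: 34·(1−17/58) = −24·(ω_p−ω_c)  ⇒  ω_p−ω_c = −(34/24)·(41/58) = -697/696
ω_p = 17/58 − 697/696 = -17/24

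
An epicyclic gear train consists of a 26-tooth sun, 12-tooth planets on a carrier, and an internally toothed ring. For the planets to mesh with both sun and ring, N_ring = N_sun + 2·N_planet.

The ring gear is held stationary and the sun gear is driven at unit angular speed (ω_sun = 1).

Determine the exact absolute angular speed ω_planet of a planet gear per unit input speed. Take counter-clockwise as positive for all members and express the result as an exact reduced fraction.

N_ring = 26 + 2·12 = 50
26(ω_s−ω_c) = −50(ω_r−ω_c),  ω_r=0, ω_s=1
26(1−ω_c) = −50(0−ω_c)  ⇒  76ω_c = 26  ⇒  ω_c = 13/38
sun–planet: 26·(1−13/38) = −12·(ω_p−ω_c)  ⇒  ω_p−ω_c = −(26/12)·(25/38) = -325/228
ω_p = 13/38 − 325/228 = -13/12

-13/12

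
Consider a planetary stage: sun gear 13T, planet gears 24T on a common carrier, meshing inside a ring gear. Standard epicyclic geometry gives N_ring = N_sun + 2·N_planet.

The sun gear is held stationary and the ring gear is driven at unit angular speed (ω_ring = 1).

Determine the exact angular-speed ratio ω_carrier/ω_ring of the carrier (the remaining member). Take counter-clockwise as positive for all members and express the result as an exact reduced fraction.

N_ring = 13 + 2·24 = 61
13(ω_s−ω_c) = −61(ω_r−ω_c),  ω_s=0, ω_r=1
13(0−ω_c) = −61(1−ω_c)  ⇒  74ω_c = 61  ⇒  ω_c = 61/74
ω_c/ω_r = 61/74

61/74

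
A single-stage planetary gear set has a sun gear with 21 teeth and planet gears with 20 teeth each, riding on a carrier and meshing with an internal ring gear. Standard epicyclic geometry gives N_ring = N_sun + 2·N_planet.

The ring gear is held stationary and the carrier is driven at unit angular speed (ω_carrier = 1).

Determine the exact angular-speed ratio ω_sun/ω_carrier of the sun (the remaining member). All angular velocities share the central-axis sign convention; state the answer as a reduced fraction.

82/21

N_ring = 21 + 2·20 = 61
21(ω_s−ω_c) = −61(ω_r−ω_c),  ω_r=0, ω_c=1
ω_s = 1 − (61/21)(0−1) = 82/21
ω_s/ω_c = 82/21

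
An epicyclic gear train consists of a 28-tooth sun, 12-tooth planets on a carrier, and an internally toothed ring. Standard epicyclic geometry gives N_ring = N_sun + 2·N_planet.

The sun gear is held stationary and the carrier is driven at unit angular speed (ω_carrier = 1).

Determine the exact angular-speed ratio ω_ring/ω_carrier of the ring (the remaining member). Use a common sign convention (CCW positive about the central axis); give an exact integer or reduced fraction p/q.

20/13

N_ring = 28 + 2·12 = 52
28(ω_s−ω_c) = −52(ω_r−ω_c),  ω_s=0, ω_c=1
ω_r = 1 − (28/52)(0−1) = 20/13
ω_r/ω_c = 20/13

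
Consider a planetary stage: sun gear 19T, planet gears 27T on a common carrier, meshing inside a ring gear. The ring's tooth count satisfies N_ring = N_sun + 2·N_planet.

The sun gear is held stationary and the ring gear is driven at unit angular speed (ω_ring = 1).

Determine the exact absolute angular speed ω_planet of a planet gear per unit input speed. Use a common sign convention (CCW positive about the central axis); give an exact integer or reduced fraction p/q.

N_ring = 19 + 2·27 = 73
19(ω_s−ω_c) = −73(ω_r−ω_c),  ω_s=0, ω_r=1
19(0−ω_c) = −73(1−ω_c)  ⇒  92ω_c = 73  ⇒  ω_c = 73/92
sun–planet: 19·(0−73/92) = −27·(ω_p−ω_c)  ⇒  ω_p−ω_c = −(19/27)·(-73/92) = 1387/2484
ω_p = 73/92 + 1387/2484 = 73/54

73/54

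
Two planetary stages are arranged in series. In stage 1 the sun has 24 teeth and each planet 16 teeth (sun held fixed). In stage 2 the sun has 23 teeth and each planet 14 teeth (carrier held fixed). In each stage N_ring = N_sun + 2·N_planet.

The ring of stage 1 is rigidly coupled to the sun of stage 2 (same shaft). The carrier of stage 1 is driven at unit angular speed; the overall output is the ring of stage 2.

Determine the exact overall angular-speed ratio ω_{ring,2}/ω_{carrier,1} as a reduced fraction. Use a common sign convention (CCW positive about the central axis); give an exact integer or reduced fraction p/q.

-230/357

Stage 1: N_ring = 24 + 2·16 = 56
Stage 1: 24(ω_s−ω_c) = −56(ω_r−ω_c),  ω_s=0, ω_c=1
Stage 1: ω_r = 1 − (24/56)(0−1) = 10/7
  ⇒ ω_r¹/ω_c¹ = 10/7
Stage 2: N_ring = 23 + 2·14 = 51
Stage 2: 23(ω_s−ω_c) = −51(ω_r−ω_c),  ω_c=0, ω_s=1
Stage 2: ω_r = 0 − (23/51)(1−0) = -23/51
  ⇒ ω_r²/ω_s² = -23/51
Coupling ω_s² = ω_r¹ ⇒ overall = 10/7 × -23/51 = -230/357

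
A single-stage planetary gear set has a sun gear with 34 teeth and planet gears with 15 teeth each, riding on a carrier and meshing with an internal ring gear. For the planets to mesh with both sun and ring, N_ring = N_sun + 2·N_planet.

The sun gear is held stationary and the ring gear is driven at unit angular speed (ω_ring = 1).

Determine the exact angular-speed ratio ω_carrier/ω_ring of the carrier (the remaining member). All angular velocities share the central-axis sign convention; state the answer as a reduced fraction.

N_ring = 34 + 2·15 = 64
34(ω_s−ω_c) = −64(ω_r−ω_c),  ω_s=0, ω_r=1
34(0−ω_c) = −64(1−ω_c)  ⇒  98ω_c = 64  ⇒  ω_c = 32/49
ω_c/ω_r = 32/49

32/49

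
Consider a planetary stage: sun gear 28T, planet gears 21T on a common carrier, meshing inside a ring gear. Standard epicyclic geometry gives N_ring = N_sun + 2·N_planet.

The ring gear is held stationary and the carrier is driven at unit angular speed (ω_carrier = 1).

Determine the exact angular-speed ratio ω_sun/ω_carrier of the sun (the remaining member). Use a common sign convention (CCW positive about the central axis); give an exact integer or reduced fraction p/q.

7/2

N_ring = 28 + 2·21 = 70
28(ω_s−ω_c) = −70(ω_r−ω_c),  ω_r=0, ω_c=1
ω_s = 1 − (70/28)(0−1) = 7/2
ω_s/ω_c = 7/2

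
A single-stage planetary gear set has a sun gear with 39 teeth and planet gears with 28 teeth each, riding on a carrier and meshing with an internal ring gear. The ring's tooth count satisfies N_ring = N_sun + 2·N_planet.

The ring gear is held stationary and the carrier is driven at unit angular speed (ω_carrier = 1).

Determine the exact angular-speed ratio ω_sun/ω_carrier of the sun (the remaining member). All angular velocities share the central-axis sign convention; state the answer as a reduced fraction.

134/39

N_ring = 39 + 2·28 = 95
39(ω_s−ω_c) = −95(ω_r−ω_c),  ω_r=0, ω_c=1
ω_s = 1 − (95/39)(0−1) = 134/39
ω_s/ω_c = 134/39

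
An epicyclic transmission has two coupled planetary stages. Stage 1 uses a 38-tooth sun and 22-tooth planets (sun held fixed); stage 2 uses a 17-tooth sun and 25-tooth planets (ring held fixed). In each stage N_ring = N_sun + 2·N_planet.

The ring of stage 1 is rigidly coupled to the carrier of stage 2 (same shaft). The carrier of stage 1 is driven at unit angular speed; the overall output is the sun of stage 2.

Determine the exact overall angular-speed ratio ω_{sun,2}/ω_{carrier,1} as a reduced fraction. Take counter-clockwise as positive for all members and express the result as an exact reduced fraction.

Stage 1: N_ring = 38 + 2·22 = 82
Stage 1: 38(ω_s−ω_c) = −82(ω_r−ω_c),  ω_s=0, ω_c=1
Stage 1: ω_r = 1 − (38/82)(0−1) = 60/41
  ⇒ ω_r¹/ω_c¹ = 60/41
Stage 2: N_ring = 17 + 2·25 = 67
Stage 2: 17(ω_s−ω_c) = −67(ω_r−ω_c),  ω_r=0, ω_c=1
Stage 2: ω_s = 1 − (67/17)(0−1) = 84/17
  ⇒ ω_s²/ω_c² = 84/17
Coupling ω_c² = ω_r¹ ⇒ overall = 60/41 × 84/17 = 5040/697

5040/697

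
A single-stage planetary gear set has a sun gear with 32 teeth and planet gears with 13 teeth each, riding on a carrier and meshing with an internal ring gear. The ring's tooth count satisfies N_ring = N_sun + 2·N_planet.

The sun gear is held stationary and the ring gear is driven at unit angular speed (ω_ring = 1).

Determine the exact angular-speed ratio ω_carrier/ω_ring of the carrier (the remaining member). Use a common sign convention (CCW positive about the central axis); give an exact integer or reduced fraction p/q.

N_ring = 32 + 2·13 = 58
32(ω_s−ω_c) = −58(ω_r−ω_c),  ω_s=0, ω_r=1
32(0−ω_c) = −58(1−ω_c)  ⇒  90ω_c = 58  ⇒  ω_c = 29/45
ω_c/ω_r = 29/45

29/45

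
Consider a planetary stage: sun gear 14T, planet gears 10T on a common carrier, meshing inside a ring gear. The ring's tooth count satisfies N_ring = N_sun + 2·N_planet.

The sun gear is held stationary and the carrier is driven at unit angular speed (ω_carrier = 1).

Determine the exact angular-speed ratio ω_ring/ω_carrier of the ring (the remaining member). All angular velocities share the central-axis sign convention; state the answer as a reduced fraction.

24/17

N_ring = 14 + 2·10 = 34
14(ω_s−ω_c) = −34(ω_r−ω_c),  ω_s=0, ω_c=1
ω_r = 1 − (14/34)(0−1) = 24/17
ω_r/ω_c = 24/17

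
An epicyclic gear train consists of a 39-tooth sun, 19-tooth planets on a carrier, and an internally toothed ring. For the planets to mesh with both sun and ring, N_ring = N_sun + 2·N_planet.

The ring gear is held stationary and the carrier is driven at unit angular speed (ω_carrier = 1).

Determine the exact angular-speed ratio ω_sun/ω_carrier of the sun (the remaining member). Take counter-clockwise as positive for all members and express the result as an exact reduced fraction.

N_ring = 39 + 2·19 = 77
39(ω_s−ω_c) = −77(ω_r−ω_c),  ω_r=0, ω_c=1
ω_s = 1 − (77/39)(0−1) = 116/39
ω_s/ω_c = 116/39

116/39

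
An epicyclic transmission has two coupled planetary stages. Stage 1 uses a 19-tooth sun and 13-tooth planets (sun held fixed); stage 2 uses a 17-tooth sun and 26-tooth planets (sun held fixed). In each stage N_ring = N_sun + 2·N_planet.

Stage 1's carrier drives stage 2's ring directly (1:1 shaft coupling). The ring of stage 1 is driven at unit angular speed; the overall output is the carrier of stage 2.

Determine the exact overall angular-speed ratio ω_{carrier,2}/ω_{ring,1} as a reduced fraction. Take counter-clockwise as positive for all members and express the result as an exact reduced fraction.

Stage 1: N_ring = 19 + 2·13 = 45
Stage 1: 19(ω_s−ω_c) = −45(ω_r−ω_c),  ω_s=0, ω_r=1
Stage 1: 19(0−ω_c) = −45(1−ω_c)  ⇒  64ω_c = 45  ⇒  ω_c = 45/64
  ⇒ ω_c¹/ω_r¹ = 45/64
Stage 2: N_ring = 17 + 2·26 = 69
Stage 2: 17(ω_s−ω_c) = −69(ω_r−ω_c),  ω_s=0, ω_r=1
Stage 2: 17(0−ω_c) = −69(1−ω_c)  ⇒  86ω_c = 69  ⇒  ω_c = 69/86
  ⇒ ω_c²/ω_r² = 69/86
Coupling ω_r² = ω_c¹ ⇒ overall = 45/64 × 69/86 = 3105/5504

3105/5504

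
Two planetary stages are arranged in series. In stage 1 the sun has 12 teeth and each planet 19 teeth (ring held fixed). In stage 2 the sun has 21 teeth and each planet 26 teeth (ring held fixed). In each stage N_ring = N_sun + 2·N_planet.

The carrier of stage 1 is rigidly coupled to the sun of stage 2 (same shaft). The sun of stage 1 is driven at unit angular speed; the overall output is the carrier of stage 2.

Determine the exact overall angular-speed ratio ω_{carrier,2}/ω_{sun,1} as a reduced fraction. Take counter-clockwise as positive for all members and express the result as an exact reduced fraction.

Stage 1: N_ring = 12 + 2·19 = 50
Stage 1: 12(ω_s−ω_c) = −50(ω_r−ω_c),  ω_r=0, ω_s=1
Stage 1: 12(1−ω_c) = −50(0−ω_c)  ⇒  62ω_c = 12  ⇒  ω_c = 6/31
  ⇒ ω_c¹/ω_s¹ = 6/31
Stage 2: N_ring = 21 + 2·26 = 73
Stage 2: 21(ω_s−ω_c) = −73(ω_r−ω_c),  ω_r=0, ω_s=1
Stage 2: 21(1−ω_c) = −73(0−ω_c)  ⇒  94ω_c = 21  ⇒  ω_c = 21/94
  ⇒ ω_c²/ω_s² = 21/94
Coupling ω_s² = ω_c¹ ⇒ overall = 6/31 × 21/94 = 63/1457

63/1457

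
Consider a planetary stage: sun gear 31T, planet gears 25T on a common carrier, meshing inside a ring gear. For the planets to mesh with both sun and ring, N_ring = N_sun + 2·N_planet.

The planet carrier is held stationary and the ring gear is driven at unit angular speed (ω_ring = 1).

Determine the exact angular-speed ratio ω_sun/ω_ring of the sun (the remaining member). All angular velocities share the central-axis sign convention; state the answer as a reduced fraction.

N_ring = 31 + 2·25 = 81
31(ω_s−ω_c) = −81(ω_r−ω_c),  ω_c=0, ω_r=1
ω_s = 0 − (81/31)(1−0) = -81/31
ω_s/ω_r = -81/31

-81/31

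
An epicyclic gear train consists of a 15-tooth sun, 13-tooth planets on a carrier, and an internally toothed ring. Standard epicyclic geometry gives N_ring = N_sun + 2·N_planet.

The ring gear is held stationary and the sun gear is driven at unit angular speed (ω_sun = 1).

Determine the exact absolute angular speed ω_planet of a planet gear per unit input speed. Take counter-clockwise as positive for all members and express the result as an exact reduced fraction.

-15/26

N_ring = 15 + 2·13 = 41
15(ω_s−ω_c) = −41(ω_r−ω_c),  ω_r=0, ω_s=1
15(1−ω_c) = −41(0−ω_c)  ⇒  56ω_c = 15  ⇒  ω_c = 15/56
sun–planet: 15·(1−15/56) = −13·(ω_p−ω_c)  ⇒  ω_p−ω_c = −(15/13)·(41/56) = -615/728
ω_p = 15/56 − 615/728 = -15/26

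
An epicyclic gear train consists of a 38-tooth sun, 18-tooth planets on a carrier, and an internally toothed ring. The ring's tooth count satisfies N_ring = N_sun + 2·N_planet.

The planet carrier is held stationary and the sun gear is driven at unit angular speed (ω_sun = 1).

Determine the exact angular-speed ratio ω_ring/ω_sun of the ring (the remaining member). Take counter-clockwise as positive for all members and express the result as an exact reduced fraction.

N_ring = 38 + 2·18 = 74
38(ω_s−ω_c) = −74(ω_r−ω_c),  ω_c=0, ω_s=1
ω_r = 0 − (38/74)(1−0) = -19/37
ω_r/ω_s = -19/37

-19/37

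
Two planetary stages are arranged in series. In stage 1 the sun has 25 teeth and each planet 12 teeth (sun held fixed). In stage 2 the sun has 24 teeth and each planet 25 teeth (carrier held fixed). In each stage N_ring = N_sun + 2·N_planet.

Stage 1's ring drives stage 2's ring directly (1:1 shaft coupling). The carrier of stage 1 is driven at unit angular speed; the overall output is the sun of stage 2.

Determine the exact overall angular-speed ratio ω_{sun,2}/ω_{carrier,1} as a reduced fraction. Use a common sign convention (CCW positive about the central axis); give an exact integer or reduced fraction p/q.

Stage 1: N_ring = 25 + 2·12 = 49
Stage 1: 25(ω_s−ω_c) = −49(ω_r−ω_c),  ω_s=0, ω_c=1
Stage 1: ω_r = 1 − (25/49)(0−1) = 74/49
  ⇒ ω_r¹/ω_c¹ = 74/49
Stage 2: N_ring = 24 + 2·25 = 74
Stage 2: 24(ω_s−ω_c) = −74(ω_r−ω_c),  ω_c=0, ω_r=1
Stage 2: ω_s = 0 − (74/24)(1−0) = -37/12
  ⇒ ω_s²/ω_r² = -37/12
Coupling ω_r² = ω_r¹ ⇒ overall = 74/49 × -37/12 = -1369/294

-1369/294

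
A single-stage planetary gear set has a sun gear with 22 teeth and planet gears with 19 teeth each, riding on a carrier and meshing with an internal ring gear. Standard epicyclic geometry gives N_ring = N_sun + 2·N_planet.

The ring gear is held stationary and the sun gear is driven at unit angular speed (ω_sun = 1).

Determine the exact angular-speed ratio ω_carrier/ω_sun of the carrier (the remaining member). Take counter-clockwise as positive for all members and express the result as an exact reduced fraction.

N_ring = 22 + 2·19 = 60
22(ω_s−ω_c) = −60(ω_r−ω_c),  ω_r=0, ω_s=1
22(1−ω_c) = −60(0−ω_c)  ⇒  82ω_c = 22  ⇒  ω_c = 11/41
ω_c/ω_s = 11/41

11/41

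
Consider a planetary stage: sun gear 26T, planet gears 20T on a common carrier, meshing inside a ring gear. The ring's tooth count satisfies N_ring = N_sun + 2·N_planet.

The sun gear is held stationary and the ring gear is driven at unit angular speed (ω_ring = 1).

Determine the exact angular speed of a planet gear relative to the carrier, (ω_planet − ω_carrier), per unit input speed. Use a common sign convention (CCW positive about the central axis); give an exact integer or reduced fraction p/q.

429/460

N_ring = 26 + 2·20 = 66
26(ω_s−ω_c) = −66(ω_r−ω_c),  ω_s=0, ω_r=1
26(0−ω_c) = −66(1−ω_c)  ⇒  92ω_c = 66  ⇒  ω_c = 33/46
sun–planet: 26·(0−33/46) = −20·(ω_p−ω_c)  ⇒  ω_p−ω_c = −(26/20)·(-33/46) = 429/460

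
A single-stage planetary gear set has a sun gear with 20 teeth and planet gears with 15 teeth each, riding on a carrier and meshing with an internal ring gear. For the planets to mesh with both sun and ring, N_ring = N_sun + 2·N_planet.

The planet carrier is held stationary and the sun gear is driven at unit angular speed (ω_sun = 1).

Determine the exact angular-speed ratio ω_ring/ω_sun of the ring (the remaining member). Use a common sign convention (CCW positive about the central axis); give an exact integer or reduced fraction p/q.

N_ring = 20 + 2·15 = 50
20(ω_s−ω_c) = −50(ω_r−ω_c),  ω_c=0, ω_s=1
ω_r = 0 − (20/50)(1−0) = -2/5
ω_r/ω_s = -2/5

-2/5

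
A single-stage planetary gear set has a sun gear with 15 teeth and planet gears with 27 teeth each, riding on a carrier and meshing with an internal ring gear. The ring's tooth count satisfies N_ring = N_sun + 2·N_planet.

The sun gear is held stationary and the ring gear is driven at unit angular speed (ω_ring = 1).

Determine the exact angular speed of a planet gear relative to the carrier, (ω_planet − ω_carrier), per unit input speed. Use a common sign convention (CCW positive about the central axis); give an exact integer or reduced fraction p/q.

115/252

N_ring = 15 + 2·27 = 69
15(ω_s−ω_c) = −69(ω_r−ω_c),  ω_s=0, ω_r=1
15(0−ω_c) = −69(1−ω_c)  ⇒  84ω_c = 69  ⇒  ω_c = 23/28
sun–planet: 15·(0−23/28) = −27·(ω_p−ω_c)  ⇒  ω_p−ω_c = −(15/27)·(-23/28) = 115/252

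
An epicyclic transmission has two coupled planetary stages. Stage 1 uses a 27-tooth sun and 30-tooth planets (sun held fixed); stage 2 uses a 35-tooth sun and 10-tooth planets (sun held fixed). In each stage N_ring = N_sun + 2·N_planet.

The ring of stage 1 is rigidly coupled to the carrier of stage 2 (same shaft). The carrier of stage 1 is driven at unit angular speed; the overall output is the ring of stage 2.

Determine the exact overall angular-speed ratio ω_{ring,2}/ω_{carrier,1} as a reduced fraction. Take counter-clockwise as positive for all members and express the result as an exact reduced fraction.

684/319

Stage 1: N_ring = 27 + 2·30 = 87
Stage 1: 27(ω_s−ω_c) = −87(ω_r−ω_c),  ω_s=0, ω_c=1
Stage 1: ω_r = 1 − (27/87)(0−1) = 38/29
  ⇒ ω_r¹/ω_c¹ = 38/29
Stage 2: N_ring = 35 + 2·10 = 55
Stage 2: 35(ω_s−ω_c) = −55(ω_r−ω_c),  ω_s=0, ω_c=1
Stage 2: ω_r = 1 − (35/55)(0−1) = 18/11
  ⇒ ω_r²/ω_c² = 18/11
Coupling ω_c² = ω_r¹ ⇒ overall = 38/29 × 18/11 = 684/319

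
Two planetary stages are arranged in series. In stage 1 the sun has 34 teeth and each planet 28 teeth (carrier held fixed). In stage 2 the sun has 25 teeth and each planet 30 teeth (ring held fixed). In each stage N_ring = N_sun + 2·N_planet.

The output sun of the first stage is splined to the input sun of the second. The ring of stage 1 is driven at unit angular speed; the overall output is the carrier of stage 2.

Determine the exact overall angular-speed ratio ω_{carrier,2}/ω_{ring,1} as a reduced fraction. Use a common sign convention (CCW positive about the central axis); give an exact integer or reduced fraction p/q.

Stage 1: N_ring = 34 + 2·28 = 90
Stage 1: 34(ω_s−ω_c) = −90(ω_r−ω_c),  ω_c=0, ω_r=1
Stage 1: ω_s = 0 − (90/34)(1−0) = -45/17
  ⇒ ω_s¹/ω_r¹ = -45/17
Stage 2: N_ring = 25 + 2·30 = 85
Stage 2: 25(ω_s−ω_c) = −85(ω_r−ω_c),  ω_r=0, ω_s=1
Stage 2: 25(1−ω_c) = −85(0−ω_c)  ⇒  110ω_c = 25  ⇒  ω_c = 5/22
  ⇒ ω_c²/ω_s² = 5/22
Coupling ω_s² = ω_s¹ ⇒ overall = -45/17 × 5/22 = -225/374

-225/374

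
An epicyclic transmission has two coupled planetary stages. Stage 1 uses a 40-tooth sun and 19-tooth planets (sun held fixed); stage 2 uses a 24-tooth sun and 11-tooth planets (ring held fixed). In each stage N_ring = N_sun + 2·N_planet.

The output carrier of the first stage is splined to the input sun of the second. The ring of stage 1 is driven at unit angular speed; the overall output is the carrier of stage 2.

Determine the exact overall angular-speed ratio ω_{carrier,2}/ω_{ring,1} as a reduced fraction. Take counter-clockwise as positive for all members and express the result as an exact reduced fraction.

468/2065

Stage 1: N_ring = 40 + 2·19 = 78
Stage 1: 40(ω_s−ω_c) = −78(ω_r−ω_c),  ω_s=0, ω_r=1
Stage 1: 40(0−ω_c) = −78(1−ω_c)  ⇒  118ω_c = 78  ⇒  ω_c = 39/59
  ⇒ ω_c¹/ω_r¹ = 39/59
Stage 2: N_ring = 24 + 2·11 = 46
Stage 2: 24(ω_s−ω_c) = −46(ω_r−ω_c),  ω_r=0, ω_s=1
Stage 2: 24(1−ω_c) = −46(0−ω_c)  ⇒  70ω_c = 24  ⇒  ω_c = 12/35
  ⇒ ω_c²/ω_s² = 12/35
Coupling ω_s² = ω_c¹ ⇒ overall = 39/59 × 12/35 = 468/2065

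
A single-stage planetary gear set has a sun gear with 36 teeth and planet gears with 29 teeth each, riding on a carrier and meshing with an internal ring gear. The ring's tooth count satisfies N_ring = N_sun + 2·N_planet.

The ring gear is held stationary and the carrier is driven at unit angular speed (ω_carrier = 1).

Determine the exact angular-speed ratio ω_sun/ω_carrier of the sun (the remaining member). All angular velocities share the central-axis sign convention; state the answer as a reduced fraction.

N_ring = 36 + 2·29 = 94
36(ω_s−ω_c) = −94(ω_r−ω_c),  ω_r=0, ω_c=1
ω_s = 1 − (94/36)(0−1) = 65/18
ω_s/ω_c = 65/18

65/18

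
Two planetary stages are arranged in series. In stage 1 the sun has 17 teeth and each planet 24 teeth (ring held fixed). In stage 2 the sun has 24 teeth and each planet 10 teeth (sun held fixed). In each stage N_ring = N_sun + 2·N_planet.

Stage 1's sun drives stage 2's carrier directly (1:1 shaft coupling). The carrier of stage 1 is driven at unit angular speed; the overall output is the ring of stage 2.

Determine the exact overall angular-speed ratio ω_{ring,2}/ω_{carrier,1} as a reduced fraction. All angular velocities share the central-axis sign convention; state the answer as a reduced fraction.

82/11

Stage 1: N_ring = 17 + 2·24 = 65
Stage 1: 17(ω_s−ω_c) = −65(ω_r−ω_c),  ω_r=0, ω_c=1
Stage 1: ω_s = 1 − (65/17)(0−1) = 82/17
  ⇒ ω_s¹/ω_c¹ = 82/17
Stage 2: N_ring = 24 + 2·10 = 44
Stage 2: 24(ω_s−ω_c) = −44(ω_r−ω_c),  ω_s=0, ω_c=1
Stage 2: ω_r = 1 − (24/44)(0−1) = 17/11
  ⇒ ω_r²/ω_c² = 17/11
Coupling ω_c² = ω_s¹ ⇒ overall = 82/17 × 17/11 = 82/11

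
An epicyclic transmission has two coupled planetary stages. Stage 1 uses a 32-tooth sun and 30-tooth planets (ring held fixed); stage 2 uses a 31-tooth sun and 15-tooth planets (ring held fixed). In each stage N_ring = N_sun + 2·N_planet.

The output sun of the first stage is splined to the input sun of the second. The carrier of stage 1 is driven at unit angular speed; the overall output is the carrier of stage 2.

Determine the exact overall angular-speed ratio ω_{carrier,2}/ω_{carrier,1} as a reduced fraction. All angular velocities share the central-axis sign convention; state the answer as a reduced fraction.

961/736

Stage 1: N_ring = 32 + 2·30 = 92
Stage 1: 32(ω_s−ω_c) = −92(ω_r−ω_c),  ω_r=0, ω_c=1
Stage 1: ω_s = 1 − (92/32)(0−1) = 31/8
  ⇒ ω_s¹/ω_c¹ = 31/8
Stage 2: N_ring = 31 + 2·15 = 61
Stage 2: 31(ω_s−ω_c) = −61(ω_r−ω_c),  ω_r=0, ω_s=1
Stage 2: 31(1−ω_c) = −61(0−ω_c)  ⇒  92ω_c = 31  ⇒  ω_c = 31/92
  ⇒ ω_c²/ω_s² = 31/92
Coupling ω_s² = ω_s¹ ⇒ overall = 31/8 × 31/92 = 961/736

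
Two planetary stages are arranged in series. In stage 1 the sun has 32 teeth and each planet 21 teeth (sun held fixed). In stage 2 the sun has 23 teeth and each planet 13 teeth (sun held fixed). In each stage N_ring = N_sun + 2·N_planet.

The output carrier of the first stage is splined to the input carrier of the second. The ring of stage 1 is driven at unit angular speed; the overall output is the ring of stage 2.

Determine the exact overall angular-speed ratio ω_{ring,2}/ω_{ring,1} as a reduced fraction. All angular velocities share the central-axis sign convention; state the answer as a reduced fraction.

2664/2597

Stage 1: N_ring = 32 + 2·21 = 74
Stage 1: 32(ω_s−ω_c) = −74(ω_r−ω_c),  ω_s=0, ω_r=1
Stage 1: 32(0−ω_c) = −74(1−ω_c)  ⇒  106ω_c = 74  ⇒  ω_c = 37/53
  ⇒ ω_c¹/ω_r¹ = 37/53
Stage 2: N_ring = 23 + 2·13 = 49
Stage 2: 23(ω_s−ω_c) = −49(ω_r−ω_c),  ω_s=0, ω_c=1
Stage 2: ω_r = 1 − (23/49)(0−1) = 72/49
  ⇒ ω_r²/ω_c² = 72/49
Coupling ω_c² = ω_c¹ ⇒ overall = 37/53 × 72/49 = 2664/2597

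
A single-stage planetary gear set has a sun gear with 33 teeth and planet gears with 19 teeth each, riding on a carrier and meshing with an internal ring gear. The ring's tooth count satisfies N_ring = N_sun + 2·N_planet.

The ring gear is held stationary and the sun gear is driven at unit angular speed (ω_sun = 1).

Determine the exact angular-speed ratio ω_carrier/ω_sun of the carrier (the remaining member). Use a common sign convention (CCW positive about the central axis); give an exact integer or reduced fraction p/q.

N_ring = 33 + 2·19 = 71
33(ω_s−ω_c) = −71(ω_r−ω_c),  ω_r=0, ω_s=1
33(1−ω_c) = −71(0−ω_c)  ⇒  104ω_c = 33  ⇒  ω_c = 33/104
ω_c/ω_s = 33/104

33/104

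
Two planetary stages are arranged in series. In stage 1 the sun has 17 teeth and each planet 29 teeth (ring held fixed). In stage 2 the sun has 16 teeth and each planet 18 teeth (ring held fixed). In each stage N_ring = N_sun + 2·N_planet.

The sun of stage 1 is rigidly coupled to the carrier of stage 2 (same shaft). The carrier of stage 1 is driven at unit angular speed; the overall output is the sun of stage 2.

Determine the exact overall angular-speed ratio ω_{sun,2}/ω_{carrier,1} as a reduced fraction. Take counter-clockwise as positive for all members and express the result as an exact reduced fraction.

Stage 1: N_ring = 17 + 2·29 = 75
Stage 1: 17(ω_s−ω_c) = −75(ω_r−ω_c),  ω_r=0, ω_c=1
Stage 1: ω_s = 1 − (75/17)(0−1) = 92/17
  ⇒ ω_s¹/ω_c¹ = 92/17
Stage 2: N_ring = 16 + 2·18 = 52
Stage 2: 16(ω_s−ω_c) = −52(ω_r−ω_c),  ω_r=0, ω_c=1
Stage 2: ω_s = 1 − (52/16)(0−1) = 17/4
  ⇒ ω_s²/ω_c² = 17/4
Coupling ω_c² = ω_s¹ ⇒ overall = 92/17 × 17/4 = 23

23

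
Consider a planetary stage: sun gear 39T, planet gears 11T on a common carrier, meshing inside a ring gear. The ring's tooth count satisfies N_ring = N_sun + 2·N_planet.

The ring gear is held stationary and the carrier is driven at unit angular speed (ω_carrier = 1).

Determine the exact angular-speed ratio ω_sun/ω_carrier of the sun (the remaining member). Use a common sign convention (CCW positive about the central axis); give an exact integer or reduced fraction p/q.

N_ring = 39 + 2·11 = 61
39(ω_s−ω_c) = −61(ω_r−ω_c),  ω_r=0, ω_c=1
ω_s = 1 − (61/39)(0−1) = 100/39
ω_s/ω_c = 100/39

100/39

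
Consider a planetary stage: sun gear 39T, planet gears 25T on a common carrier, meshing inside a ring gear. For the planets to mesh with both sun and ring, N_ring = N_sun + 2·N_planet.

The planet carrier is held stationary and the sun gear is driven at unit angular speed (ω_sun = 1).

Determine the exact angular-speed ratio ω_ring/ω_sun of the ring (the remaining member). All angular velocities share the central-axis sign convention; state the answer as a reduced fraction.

-39/89

N_ring = 39 + 2·25 = 89
39(ω_s−ω_c) = −89(ω_r−ω_c),  ω_c=0, ω_s=1
ω_r = 0 − (39/89)(1−0) = -39/89
ω_r/ω_s = -39/89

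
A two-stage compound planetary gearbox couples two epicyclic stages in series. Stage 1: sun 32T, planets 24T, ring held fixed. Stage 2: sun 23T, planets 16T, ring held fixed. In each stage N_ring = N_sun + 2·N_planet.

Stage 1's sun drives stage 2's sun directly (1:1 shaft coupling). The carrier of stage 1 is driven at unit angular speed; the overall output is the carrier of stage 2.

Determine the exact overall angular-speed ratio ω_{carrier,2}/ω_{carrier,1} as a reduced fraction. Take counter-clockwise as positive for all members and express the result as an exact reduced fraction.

161/156

Stage 1: N_ring = 32 + 2·24 = 80
Stage 1: 32(ω_s−ω_c) = −80(ω_r−ω_c),  ω_r=0, ω_c=1
Stage 1: ω_s = 1 − (80/32)(0−1) = 7/2
  ⇒ ω_s¹/ω_c¹ = 7/2
Stage 2: N_ring = 23 + 2·16 = 55
Stage 2: 23(ω_s−ω_c) = −55(ω_r−ω_c),  ω_r=0, ω_s=1
Stage 2: 23(1−ω_c) = −55(0−ω_c)  ⇒  78ω_c = 23  ⇒  ω_c = 23/78
  ⇒ ω_c²/ω_s² = 23/78
Coupling ω_s² = ω_s¹ ⇒ overall = 7/2 × 23/78 = 161/156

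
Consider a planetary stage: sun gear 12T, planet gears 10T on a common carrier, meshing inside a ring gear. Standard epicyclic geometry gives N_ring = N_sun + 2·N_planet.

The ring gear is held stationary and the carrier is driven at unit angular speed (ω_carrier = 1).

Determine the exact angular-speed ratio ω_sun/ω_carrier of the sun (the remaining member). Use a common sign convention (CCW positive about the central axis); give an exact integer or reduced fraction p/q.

11/3

N_ring = 12 + 2·10 = 32
12(ω_s−ω_c) = −32(ω_r−ω_c),  ω_r=0, ω_c=1
ω_s = 1 − (32/12)(0−1) = 11/3
ω_s/ω_c = 11/3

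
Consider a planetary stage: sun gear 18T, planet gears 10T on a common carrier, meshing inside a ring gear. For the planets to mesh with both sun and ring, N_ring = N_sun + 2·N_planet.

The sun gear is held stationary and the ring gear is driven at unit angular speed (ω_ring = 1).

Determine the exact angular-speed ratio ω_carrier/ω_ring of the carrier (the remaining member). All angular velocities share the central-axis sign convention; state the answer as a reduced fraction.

N_ring = 18 + 2·10 = 38
18(ω_s−ω_c) = −38(ω_r−ω_c),  ω_s=0, ω_r=1
18(0−ω_c) = −38(1−ω_c)  ⇒  56ω_c = 38  ⇒  ω_c = 19/28
ω_c/ω_r = 19/28

19/28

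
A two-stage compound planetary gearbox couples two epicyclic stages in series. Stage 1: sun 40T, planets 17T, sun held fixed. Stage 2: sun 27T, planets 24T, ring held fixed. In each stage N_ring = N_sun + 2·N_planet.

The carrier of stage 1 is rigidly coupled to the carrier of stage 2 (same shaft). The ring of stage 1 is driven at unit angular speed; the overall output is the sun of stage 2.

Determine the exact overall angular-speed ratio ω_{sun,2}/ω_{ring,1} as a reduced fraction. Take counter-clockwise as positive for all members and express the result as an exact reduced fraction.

Stage 1: N_ring = 40 + 2·17 = 74
Stage 1: 40(ω_s−ω_c) = −74(ω_r−ω_c),  ω_s=0, ω_r=1
Stage 1: 40(0−ω_c) = −74(1−ω_c)  ⇒  114ω_c = 74  ⇒  ω_c = 37/57
  ⇒ ω_c¹/ω_r¹ = 37/57
Stage 2: N_ring = 27 + 2·24 = 75
Stage 2: 27(ω_s−ω_c) = −75(ω_r−ω_c),  ω_r=0, ω_c=1
Stage 2: ω_s = 1 − (75/27)(0−1) = 34/9
  ⇒ ω_s²/ω_c² = 34/9
Coupling ω_c² = ω_c¹ ⇒ overall = 37/57 × 34/9 = 1258/513

1258/513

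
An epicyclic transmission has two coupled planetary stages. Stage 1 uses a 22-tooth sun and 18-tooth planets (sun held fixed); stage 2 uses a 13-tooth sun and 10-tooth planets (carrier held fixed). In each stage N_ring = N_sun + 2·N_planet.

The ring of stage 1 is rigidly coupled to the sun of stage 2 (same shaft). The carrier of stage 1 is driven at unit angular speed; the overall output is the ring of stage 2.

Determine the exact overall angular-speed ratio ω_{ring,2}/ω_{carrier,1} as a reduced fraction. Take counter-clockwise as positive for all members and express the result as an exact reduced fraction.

Stage 1: N_ring = 22 + 2·18 = 58
Stage 1: 22(ω_s−ω_c) = −58(ω_r−ω_c),  ω_s=0, ω_c=1
Stage 1: ω_r = 1 − (22/58)(0−1) = 40/29
  ⇒ ω_r¹/ω_c¹ = 40/29
Stage 2: N_ring = 13 + 2·10 = 33
Stage 2: 13(ω_s−ω_c) = −33(ω_r−ω_c),  ω_c=0, ω_s=1
Stage 2: ω_r = 0 − (13/33)(1−0) = -13/33
  ⇒ ω_r²/ω_s² = -13/33
Coupling ω_s² = ω_r¹ ⇒ overall = 40/29 × -13/33 = -520/957

-520/957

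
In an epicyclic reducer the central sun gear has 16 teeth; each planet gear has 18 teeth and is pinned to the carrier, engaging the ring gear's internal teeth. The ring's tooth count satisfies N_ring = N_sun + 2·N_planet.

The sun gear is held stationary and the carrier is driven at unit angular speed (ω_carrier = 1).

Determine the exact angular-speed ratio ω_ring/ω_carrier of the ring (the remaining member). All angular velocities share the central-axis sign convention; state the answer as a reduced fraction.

N_ring = 16 + 2·18 = 52
16(ω_s−ω_c) = −52(ω_r−ω_c),  ω_s=0, ω_c=1
ω_r = 1 − (16/52)(0−1) = 17/13
ω_r/ω_c = 17/13

17/13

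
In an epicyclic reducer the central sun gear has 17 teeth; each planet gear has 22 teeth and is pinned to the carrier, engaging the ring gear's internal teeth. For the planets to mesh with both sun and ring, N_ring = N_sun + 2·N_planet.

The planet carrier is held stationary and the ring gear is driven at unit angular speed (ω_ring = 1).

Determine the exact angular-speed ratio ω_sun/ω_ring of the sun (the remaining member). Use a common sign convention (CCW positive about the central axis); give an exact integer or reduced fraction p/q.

-61/17

N_ring = 17 + 2·22 = 61
17(ω_s−ω_c) = −61(ω_r−ω_c),  ω_c=0, ω_r=1
ω_s = 0 − (61/17)(1−0) = -61/17
ω_s/ω_r = -61/17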